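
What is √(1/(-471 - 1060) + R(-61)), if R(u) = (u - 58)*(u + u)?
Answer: 3*√3781069363/1531 ≈ 120.49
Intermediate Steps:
R(u) = 2*u*(-58 + u) (R(u) = (-58 + u)*(2*u) = 2*u*(-58 + u))
√(1/(-471 - 1060) + R(-61)) = √(1/(-471 - 1060) + 2*(-61)*(-58 - 61)) = √(1/(-1531) + 2*(-61)*(-119)) = √(-1/1531 + 14518) = √(22227057/1531) = 3*√3781069363/1531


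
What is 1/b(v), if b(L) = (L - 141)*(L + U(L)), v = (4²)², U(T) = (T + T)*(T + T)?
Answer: 1/30176000 ≈ 3.3139e-8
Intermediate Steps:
U(T) = 4*T² (U(T) = (2*T)*(2*T) = 4*T²)
v = 256 (v = 16² = 256)
b(L) = (-141 + L)*(L + 4*L²) (b(L) = (L - 141)*(L + 4*L²) = (-141 + L)*(L + 4*L²))
1/b(v) = 1/(256*(-141 - 563*256 + 4*256²)) = 1/(256*(-141 - 144128 + 4*65536)) = 1/(256*(-141 - 144128 + 262144)) = 1/(256*117875) = 1/30176000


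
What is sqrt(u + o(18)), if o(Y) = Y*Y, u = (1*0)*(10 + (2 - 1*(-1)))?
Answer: 18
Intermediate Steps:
u = 0 (u = 0*(10 + (2 + 1)) = 0*(10 + 3) = 0*13 = 0)
o(Y) = Y**2
sqrt(u + o(18)) = sqrt(0 + 18**2) = sqrt(0 + 324) = sqrt(324) = 18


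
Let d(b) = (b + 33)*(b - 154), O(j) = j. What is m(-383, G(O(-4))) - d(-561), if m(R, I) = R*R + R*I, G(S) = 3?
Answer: -231980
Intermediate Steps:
m(R, I) = R² + I*R
d(b) = (-154 + b)*(33 + b) (d(b) = (33 + b)*(-154 + b) = (-154 + b)*(33 + b))
m(-383, G(O(-4))) - d(-561) = -383*(3 - 383) - (-5082 + (-561)² - 121*(-561)) = -383*(-380) - (-5082 + 314721 + 67881) = 145540 - 1*377520 = 145540 - 377520 = -231980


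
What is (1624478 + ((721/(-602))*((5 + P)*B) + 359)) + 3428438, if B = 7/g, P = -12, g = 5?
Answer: 2172913297/430 ≈ 5.0533e+6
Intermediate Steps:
B = 7/5 ≈ 1.4000
(1624478 + ((721/(-602))*((5 + P)*B) + 359)) + 3428438 = (1624478 + ((721/(-602))*((5 - 12)*(7/5)) + 359)) + 3428438 = (1624478 + ((721*(-1/602))*(-7*7/5) + 359)) + 3428438 = (1624478 + (-103/86*(-49/5) + 359)) + 3428438 = (1624478 + (5047/430 + 359)) + 3428438 = (1624478 + 159417/430) + 3428438 = 698684957/430 + 3428438 = 2172913297/430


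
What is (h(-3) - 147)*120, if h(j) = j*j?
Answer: -16560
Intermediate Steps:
h(j) = j²
(h(-3) - 147)*120 = ((-3)² - 147)*120 = (9 - 147)*120 = -138*120 = -16560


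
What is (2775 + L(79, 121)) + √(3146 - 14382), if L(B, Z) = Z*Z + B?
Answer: 17495 + 106*I ≈ 17495.0 + 106.0*I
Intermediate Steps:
L(B, Z) = B + Z² (L(B, Z) = Z² + B = B + Z²)
(2775 + L(79, 121)) + √(3146 - 14382) = (2775 + (79 + 121²)) + √(3146 - 14382) = (2775 + (79 + 14641)) + √(-11236) = (2775 + 14720) + 106*I = 17495 + 106*I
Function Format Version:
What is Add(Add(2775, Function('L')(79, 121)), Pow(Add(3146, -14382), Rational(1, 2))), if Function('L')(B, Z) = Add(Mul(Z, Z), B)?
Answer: Add(17495, Mul(106, I)) ≈ Add(17495., Mul(106.00, I))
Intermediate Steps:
Function('L')(B, Z) = Add(B, Pow(Z, 2)) (Function('L')(B, Z) = Add(Pow(Z, 2), B) = Add(B, Pow(Z, 2)))
Add(Add(2775, Function('L')(79, 121)), Pow(Add(3146, -14382), Rational(1, 2))) = Add(Add(2775, Add(79, Pow(121, 2))), Pow(Add(3146, -14382), Rational(1, 2))) = Add(Add(2775, Add(79, 14641)), Pow(-11236, Rational(1, 2))) = Add(Add(2775, 14720), Mul(106, I)) = Add(17495, Mul(106, I))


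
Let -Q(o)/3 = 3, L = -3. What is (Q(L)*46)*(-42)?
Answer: 17388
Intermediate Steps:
Q(o) = -9 (Q(o) = -3*3 = -9)
(Q(L)*46)*(-42) = -9*46*(-42) = -414*(-42) = 17388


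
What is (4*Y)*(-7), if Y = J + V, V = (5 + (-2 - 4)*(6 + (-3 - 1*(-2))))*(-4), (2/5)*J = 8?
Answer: -3360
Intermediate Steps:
J = 20 (J = (5/2)*8 = 20)
V = 100 (V = (5 - 6*(6 + (-3 + 2)))*(-4) = (5 - 6*(6 - 1))*(-4) = (5 - 6*5)*(-4) = (5 - 30)*(-4) = -25*(-4) = 100)
Y = 120 (Y = 20 + 100 = 120)
(4*Y)*(-7) = (4*120)*(-7) = 480*(-7) = -3360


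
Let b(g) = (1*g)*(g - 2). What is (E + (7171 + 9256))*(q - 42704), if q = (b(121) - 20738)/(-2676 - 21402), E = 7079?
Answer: -4028225464823/4013 ≈ -1.0038e+9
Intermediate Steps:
b(g) = g*(-2 + g)
q = 2113/8026 (q = (121*(-2 + 121) - 20738)/(-2676 - 21402) = (121*119 - 20738)/(-24078) = (14399 - 20738)*(-1/24078) = -6339*(-1/24078) = 2113/8026 ≈ 0.26327)
(E + (7171 + 9256))*(q - 42704) = (7079 + (7171 + 9256))*(2113/8026 - 42704) = (7079 + 16427)*(-342740191/8026) = 23506*(-342740191/8026) = -4028225464823/4013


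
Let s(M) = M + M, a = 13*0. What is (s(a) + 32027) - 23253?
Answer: 8774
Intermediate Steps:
a = 0
s(M) = 2*M
(s(a) + 32027) - 23253 = (2*0 + 32027) - 23253 = (0 + 32027) - 23253 = 32027 - 23253 = 8774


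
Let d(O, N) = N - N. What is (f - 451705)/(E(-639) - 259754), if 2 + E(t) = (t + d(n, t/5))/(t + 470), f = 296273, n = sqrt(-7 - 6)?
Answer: 26268008/43898125 ≈ 0.59839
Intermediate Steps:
n = I*sqrt(13) (n = sqrt(-13) = I*sqrt(13) ≈ 3.6056*I)
d(O, N) = 0
E(t) = -2 + t/(470 + t) (E(t) = -2 + (t + 0)/(t + 470) = -2 + t/(470 + t))
(f - 451705)/(E(-639) - 259754) = (296273 - 451705)/((-940 - 1*(-639))/(470 - 639) - 259754) = -155432/((-940 + 639)/(-169) - 259754) = -155432/(-1/169*(-301) - 259754) = -155432/(301/169 - 259754) = -155432/(-43898125/169) = -155432*(-169/43898125) = 26268008/43898125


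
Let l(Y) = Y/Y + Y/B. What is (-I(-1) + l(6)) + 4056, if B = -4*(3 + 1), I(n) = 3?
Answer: 32429/8 ≈ 4053.6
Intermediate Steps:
B = -16 (B = -4*4 = -16)
l(Y) = 1 - Y/16 (l(Y) = Y/Y + Y/(-16) = 1 + Y*(-1/16) = 1 - Y/16)
(-I(-1) + l(6)) + 4056 = (-1*3 + (1 - 1/16*6)) + 4056 = (-3 + (1 - 3/8)) + 4056 = (-3 + 5/8) + 4056 = -19/8 + 4056 = 32429/8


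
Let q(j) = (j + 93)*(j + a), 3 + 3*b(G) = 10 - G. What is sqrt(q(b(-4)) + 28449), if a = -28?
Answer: sqrt(234871)/3 ≈ 161.54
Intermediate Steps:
b(G) = 7/3 - G/3 (b(G) = -1 + (10 - G)/3 = -1 + (10/3 - G/3) = 7/3 - G/3)
q(j) = (-28 + j)*(93 + j) (q(j) = (j + 93)*(j - 28) = (93 + j)*(-28 + j) = (-28 + j)*(93 + j))
sqrt(q(b(-4)) + 28449) = sqrt((-2604 + (7/3 - 1/3*(-4))**2 + 65*(7/3 - 1/3*(-4))) + 28449) = sqrt((-2604 + (7/3 + 4/3)**2 + 65*(7/3 + 4/3)) + 28449) = sqrt((-2604 + (11/3)**2 + 65*(11/3)) + 28449) = sqrt((-2604 + 121/9 + 715/3) + 28449) = sqrt(-21170/9 + 28449) = sqrt(234871/9) = sqrt(234871)/3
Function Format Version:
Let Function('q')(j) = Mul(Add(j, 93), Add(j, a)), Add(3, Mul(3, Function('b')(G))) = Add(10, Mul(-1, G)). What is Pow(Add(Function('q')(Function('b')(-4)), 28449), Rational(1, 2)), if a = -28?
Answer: Mul(Rational(1, 3), Pow(234871, Rational(1, 2))) ≈ 161.54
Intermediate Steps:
Function('b')(G) = Add(Rational(7, 3), Mul(Rational(-1, 3), G)) (Function('b')(G) = Add(-1, Mul(Rational(1, 3), Add(10, Mul(-1, G)))) = Add(-1, Add(Rational(10, 3), Mul(Rational(-1, 3), G))) = Add(Rational(7, 3), Mul(Rational(-1, 3), G)))
Function('q')(j) = Mul(Add(-28, j), Add(93, j)) (Function('q')(j) = Mul(Add(j, 93), Add(j, -28)) = Mul(Add(93, j), Add(-28, j)) = Mul(Add(-28, j), Add(93, j)))
Pow(Add(Function('q')(Function('b')(-4)), 28449), Rational(1, 2)) = Pow(Add(Add(-2604, Pow(Add(Rational(7, 3), Mul(Rational(-1, 3), -4)), 2), Mul(65, Add(Rational(7, 3), Mul(Rational(-1, 3), -4)))), 28449), Rational(1, 2)) = Pow(Add(Add(-2604, Pow(Add(Rational(7, 3), Rational(4, 3)), 2), Mul(65, Add(Rational(7, 3), Rational(4, 3)))), 28449), Rational(1, 2)) = Pow(Add(Add(-2604, Pow(Rational(11, 3), 2), Mul(65, Rational(11, 3))), 28449), Rational(1, 2)) = Pow(Add(Add(-2604, Rational(121, 9), Rational(715, 3)), 28449), Rational(1, 2)) = Pow(Add(Rational(-21170, 9), 28449), Rational(1, 2)) = Pow(Rational(234871, 9), Rational(1, 2)) = Mul(Rational(1, 3), Pow(234871, Rational(1, 2)))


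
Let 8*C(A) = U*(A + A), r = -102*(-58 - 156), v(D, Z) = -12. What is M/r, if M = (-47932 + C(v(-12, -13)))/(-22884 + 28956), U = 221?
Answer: -48595/132539616 ≈ -0.00036664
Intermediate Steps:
r = 21828 (r = -102*(-214) = 21828)
C(A) = 221*A/4 (C(A) = (221*(A + A))/8 = (221*(2*A))/8 = (442*A)/8 = 221*A/4)
M = -48595/6072 (M = (-47932 + (221/4)*(-12))/(-22884 + 28956) = (-47932 - 663)/6072 = -48595*1/6072 = -48595/6072 ≈ -8.0031)
M/r = -48595/6072/21828 = -48595/6072*1/21828 = -48595/132539616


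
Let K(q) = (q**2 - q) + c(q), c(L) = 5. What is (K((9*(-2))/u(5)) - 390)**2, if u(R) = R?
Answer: 84842521/625 ≈ 1.3575e+5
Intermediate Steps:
K(q) = 5 + q**2 - q (K(q) = (q**2 - q) + 5 = 5 + q**2 - q)
(K((9*(-2))/u(5)) - 390)**2 = ((5 + ((9*(-2))/5)**2 - 9*(-2)/5) - 390)**2 = ((5 + (-18*1/5)**2 - (-18)/5) - 390)**2 = ((5 + (-18/5)**2 - 1*(-18/5)) - 390)**2 = ((5 + 324/25 + 18/5) - 390)**2 = (539/25 - 390)**2 = (-9211/25)**2 = 84842521/625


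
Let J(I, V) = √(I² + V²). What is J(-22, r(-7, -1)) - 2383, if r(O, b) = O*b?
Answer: -2383 + √533 ≈ -2359.9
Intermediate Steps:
J(-22, r(-7, -1)) - 2383 = √((-22)² + (-7*(-1))²) - 2383 = √(484 + 7²) - 2383 = √(484 + 49) - 2383 = √533 - 2383 = -2383 + √533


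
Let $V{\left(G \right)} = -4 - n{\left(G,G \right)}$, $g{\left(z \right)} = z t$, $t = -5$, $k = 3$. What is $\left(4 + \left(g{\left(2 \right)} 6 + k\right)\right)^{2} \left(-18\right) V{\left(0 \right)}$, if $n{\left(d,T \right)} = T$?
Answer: $202248$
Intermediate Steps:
$g{\left(z \right)} = - 5 z$ ($g{\left(z \right)} = z \left(-5\right) = - 5 z$)
$V{\left(G \right)} = -4 - G$
$\left(4 + \left(g{\left(2 \right)} 6 + k\right)\right)^{2} \left(-18\right) V{\left(0 \right)} = \left(4 + \left(\left(-5\right) 2 \cdot 6 + 3\right)\right)^{2} \left(-18\right) \left(-4 - 0\right) = \left(4 + \left(\left(-10\right) 6 + 3\right)\right)^{2} \left(-18\right) \left(-4 + 0\right) = \left(4 + \left(-60 + 3\right)\right)^{2} \left(-18\right) \left(-4\right) = \left(4 - 57\right)^{2} \left(-18\right) \left(-4\right) = \left(-53\right)^{2} \left(-18\right) \left(-4\right) = 2809 \left(-18\right) \left(-4\right) = \left(-50562\right) \left(-4\right) = 202248$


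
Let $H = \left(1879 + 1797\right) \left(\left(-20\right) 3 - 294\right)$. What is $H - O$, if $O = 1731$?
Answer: $-1303035$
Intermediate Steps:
$H = -1301304$ ($H = 3676 \left(-60 - 294\right) = 3676 \left(-354\right) = -1301304$)
$H - O = -1301304 - 1731 = -1303035$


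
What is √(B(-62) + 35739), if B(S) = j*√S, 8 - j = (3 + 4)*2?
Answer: √(35739 - 6*I*√62) ≈ 189.05 - 0.125*I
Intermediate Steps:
j = -6 (j = 8 - (3 + 4)*2 = 8 - 7*2 = 8 - 1*14 = 8 - 14 = -6)
B(S) = -6*√S
√(B(-62) + 35739) = √(-6*I*√62 + 35739) = √(35739 - 6*I*√62)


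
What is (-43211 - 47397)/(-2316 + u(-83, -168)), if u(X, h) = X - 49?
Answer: 5663/153 ≈ 37.013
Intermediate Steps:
u(X, h) = -49 + X
(-43211 - 47397)/(-2316 + u(-83, -168)) = (-43211 - 47397)/(-2316 + (-49 - 83)) = -90608/(-2316 - 132) = -90608/(-2448) = -90608*(-1/2448) = 5663/153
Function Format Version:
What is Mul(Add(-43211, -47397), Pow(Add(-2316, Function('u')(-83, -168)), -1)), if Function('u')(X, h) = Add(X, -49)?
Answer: Rational(5663, 153) ≈ 37.013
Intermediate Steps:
Function('u')(X, h) = Add(-49, X)
Mul(Add(-43211, -47397), Pow(Add(-2316, Function('u')(-83, -168)), -1)) = Mul(Add(-43211, -47397), Pow(Add(-2316, Add(-49, -83)), -1)) = Mul(-90608, Pow(Add(-2316, -132), -1)) = Mul(-90608, Pow(-2448, -1)) = Mul(-90608, Rational(-1, 2448)) = Rational(5663, 153)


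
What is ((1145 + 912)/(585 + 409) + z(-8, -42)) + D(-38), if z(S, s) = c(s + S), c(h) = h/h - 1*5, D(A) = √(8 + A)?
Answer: -1919/994 + I*√30 ≈ -1.9306 + 5.4772*I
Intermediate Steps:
c(h) = -4 (c(h) = 1 - 5 = -4)
z(S, s) = -4
((1145 + 912)/(585 + 409) + z(-8, -42)) + D(-38) = ((1145 + 912)/(585 + 409) - 4) + √(8 - 38) = (2057/994 - 4) + √(-30) = (2057*(1/994) - 4) + I*√30 = (2057/994 - 4) + I*√30 = -1919/994 + I*√30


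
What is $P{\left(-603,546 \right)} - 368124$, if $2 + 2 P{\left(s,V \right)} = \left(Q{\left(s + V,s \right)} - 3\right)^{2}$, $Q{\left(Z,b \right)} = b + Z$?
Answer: $- \frac{296681}{2} \approx -1.4834 \cdot 10^{5}$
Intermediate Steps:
$Q{\left(Z,b \right)} = Z + b$
$P{\left(s,V \right)} = -1 + \frac{\left(-3 + V + 2 s\right)^{2}}{2}$ ($P{\left(s,V \right)} = -1 + \frac{\left(\left(\left(s + V\right) + s\right) - 3\right)^{2}}{2} = -1 + \frac{\left(\left(\left(V + s\right) + s\right) - 3\right)^{2}}{2} = -1 + \frac{\left(\left(V + 2 s\right) - 3\right)^{2}}{2} = -1 + \frac{\left(-3 + V + 2 s\right)^{2}}{2}$)
$P{\left(-603,546 \right)} - 368124 = \left(-1 + \frac{\left(-3 + 546 + 2 \left(-603\right)\right)^{2}}{2}\right) - 368124 = \left(-1 + \frac{\left(-3 + 546 - 1206\right)^{2}}{2}\right) - 368124 = \left(-1 + \frac{\left(-663\right)^{2}}{2}\right) - 368124 = \left(-1 + \frac{1}{2} \cdot 439569\right) - 368124 = \left(-1 + \frac{439569}{2}\right) - 368124 = \frac{439567}{2} - 368124 = - \frac{296681}{2}$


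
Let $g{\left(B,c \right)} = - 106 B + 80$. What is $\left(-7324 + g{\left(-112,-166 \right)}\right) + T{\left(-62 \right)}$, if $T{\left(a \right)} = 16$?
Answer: $4644$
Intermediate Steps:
$g{\left(B,c \right)} = 80 - 106 B$
$\left(-7324 + g{\left(-112,-166 \right)}\right) + T{\left(-62 \right)} = \left(-7324 + \left(80 - -11872\right)\right) + 16 = \left(-7324 + \left(80 + 11872\right)\right) + 16 = \left(-7324 + 11952\right) + 16 = 4628 + 16 = 4644$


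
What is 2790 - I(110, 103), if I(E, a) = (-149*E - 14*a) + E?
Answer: 20512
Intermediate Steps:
I(E, a) = -148*E - 14*a
2790 - I(110, 103) = 2790 - (-148*110 - 14*103) = 2790 - (-16280 - 1442) = 2790 - 1*(-17722) = 2790 + 17722 = 20512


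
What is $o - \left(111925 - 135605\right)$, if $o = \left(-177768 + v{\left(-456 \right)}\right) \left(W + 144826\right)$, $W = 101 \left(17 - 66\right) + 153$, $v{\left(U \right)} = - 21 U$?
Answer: $-23551902080$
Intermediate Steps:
$W = -4796$ ($W = 101 \left(17 - 66\right) + 153 = 101 \left(-49\right) + 153 = -4949 + 153 = -4796$)
$o = -23551925760$ ($o = \left(-177768 - -9576\right) \left(-4796 + 144826\right) = \left(-177768 + 9576\right) 140030 = \left(-168192\right) 140030 = -23551925760$)
$o - \left(111925 - 135605\right) = -23551925760 - \left(111925 - 135605\right) = -23551925760 - -23680 = -23551925760 + 23680 = -23551902080$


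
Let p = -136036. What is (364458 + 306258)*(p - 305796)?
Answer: -296343791712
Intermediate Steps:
(364458 + 306258)*(p - 305796) = (364458 + 306258)*(-136036 - 305796) = 670716*(-441832) = -296343791712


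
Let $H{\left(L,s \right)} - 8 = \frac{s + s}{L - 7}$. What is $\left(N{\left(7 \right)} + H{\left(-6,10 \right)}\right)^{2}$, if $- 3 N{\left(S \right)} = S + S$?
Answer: $\frac{4900}{1521} \approx 3.2216$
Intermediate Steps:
$H{\left(L,s \right)} = 8 + \frac{2 s}{-7 + L}$ ($H{\left(L,s \right)} = 8 + \frac{s + s}{L - 7} = 8 + \frac{2 s}{-7 + L}$)
$N{\left(S \right)} = - \frac{2 S}{3}$ ($N{\left(S \right)} = - \frac{S + S}{3} = - \frac{2 S}{3}$)
$\left(N{\left(7 \right)} + H{\left(-6,10 \right)}\right)^{2} = \left(\left(- \frac{2}{3}\right) 7 + \frac{2 \left(-28 + 10 + 4 \left(-6\right)\right)}{-7 - 6}\right)^{2} = \left(- \frac{14}{3} + \frac{2 \left(-28 + 10 - 24\right)}{-13}\right)^{2} = \left(- \frac{14}{3} + 2 \left(- \frac{1}{13}\right) \left(-42\right)\right)^{2} = \left(- \frac{14}{3} + \frac{84}{13}\right)^{2} = \left(\frac{70}{39}\right)^{2} = \frac{4900}{1521}$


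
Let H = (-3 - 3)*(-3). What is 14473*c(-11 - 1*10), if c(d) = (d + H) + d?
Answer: -347352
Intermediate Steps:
H = 18 (H = -6*(-3) = 18)
c(d) = 18 + 2*d (c(d) = (d + 18) + d = (18 + d) + d = 18 + 2*d)
14473*c(-11 - 1*10) = 14473*(18 + 2*(-11 - 1*10)) = 14473*(18 + 2*(-11 - 10)) = 14473*(18 + 2*(-21)) = 14473*(18 - 42) = 14473*(-24) = -347352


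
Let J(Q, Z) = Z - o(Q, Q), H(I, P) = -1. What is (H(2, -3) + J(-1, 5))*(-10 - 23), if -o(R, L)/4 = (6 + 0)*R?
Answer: 660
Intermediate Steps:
o(R, L) = -24*R (o(R, L) = -4*(6 + 0)*R = -24*R)
J(Q, Z) = Z + 24*Q (J(Q, Z) = Z - (-24)*Q = Z + 24*Q)
(H(2, -3) + J(-1, 5))*(-10 - 23) = (-1 + (5 + 24*(-1)))*(-10 - 23) = (-1 + (5 - 24))*(-33) = (-1 - 19)*(-33) = -20*(-33) = 660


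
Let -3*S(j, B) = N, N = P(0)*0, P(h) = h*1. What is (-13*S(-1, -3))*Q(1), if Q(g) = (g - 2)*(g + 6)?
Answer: 0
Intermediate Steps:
Q(g) = (-2 + g)*(6 + g)
P(h) = h
N = 0 (N = 0*0 = 0)
S(j, B) = 0 (S(j, B) = -1/3*0 = 0)
(-13*S(-1, -3))*Q(1) = (-13*0)*(-12 + 1**2 + 4*1) = 0*(-12 + 1 + 4) = 0*(-7) = 0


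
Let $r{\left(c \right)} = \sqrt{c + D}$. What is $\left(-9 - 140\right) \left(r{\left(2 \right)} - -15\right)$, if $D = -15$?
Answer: $-2235 - 149 i \sqrt{13} \approx -2235.0 - 537.23 i$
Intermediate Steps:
$r{\left(c \right)} = \sqrt{-15 + c}$ ($r{\left(c \right)} = \sqrt{c - 15} = \sqrt{-15 + c}$)
$\left(-9 - 140\right) \left(r{\left(2 \right)} - -15\right) = \left(-9 - 140\right) \left(\sqrt{-15 + 2} - -15\right) = - 149 \left(\sqrt{-13} + 15\right) = - 149 \left(i \sqrt{13} + 15\right) = - 149 \left(15 + i \sqrt{13}\right) = -2235 - 149 i \sqrt{13}$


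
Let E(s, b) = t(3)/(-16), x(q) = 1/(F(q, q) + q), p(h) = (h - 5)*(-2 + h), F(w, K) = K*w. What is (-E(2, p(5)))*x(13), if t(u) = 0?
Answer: 0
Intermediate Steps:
p(h) = (-5 + h)*(-2 + h)
x(q) = 1/(q + q²) (x(q) = 1/(q*q + q) = 1/(q² + q) = 1/(q + q²))
E(s, b) = 0 (E(s, b) = 0/(-16) = 0*(-1/16) = 0)
(-E(2, p(5)))*x(13) = (-1*0)*(1/(13*(1 + 13))) = 0*((1/13)/14) = 0*((1/13)*(1/14)) = 0*(1/182) = 0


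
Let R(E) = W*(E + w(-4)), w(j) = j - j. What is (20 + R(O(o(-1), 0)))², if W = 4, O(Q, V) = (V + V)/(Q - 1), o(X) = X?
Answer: 400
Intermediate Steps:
w(j) = 0
O(Q, V) = 2*V/(-1 + Q) (O(Q, V) = (2*V)/(-1 + Q) = 2*V/(-1 + Q))
R(E) = 4*E (R(E) = 4*(E + 0) = 4*E)
(20 + R(O(o(-1), 0)))² = (20 + 4*(2*0/(-1 - 1)))² = (20 + 4*(2*0/(-2)))² = (20 + 4*(2*0*(-½)))² = (20 + 4*0)² = (20 + 0)² = 20² = 400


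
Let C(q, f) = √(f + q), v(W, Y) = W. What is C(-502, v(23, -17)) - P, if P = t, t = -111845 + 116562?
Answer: -4717 + I*√479 ≈ -4717.0 + 21.886*I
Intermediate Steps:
t = 4717
P = 4717
C(-502, v(23, -17)) - P = √(23 - 502) - 1*4717 = √(-479) - 4717 = I*√479 - 4717 = -4717 + I*√479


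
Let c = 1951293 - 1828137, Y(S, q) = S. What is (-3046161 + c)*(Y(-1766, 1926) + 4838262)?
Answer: -14137101990480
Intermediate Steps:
c = 123156
(-3046161 + c)*(Y(-1766, 1926) + 4838262) = (-3046161 + 123156)*(-1766 + 4838262) = -2923005*4836496 = -14137101990480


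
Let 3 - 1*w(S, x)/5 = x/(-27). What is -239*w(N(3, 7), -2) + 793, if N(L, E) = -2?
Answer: -72994/27 ≈ -2703.5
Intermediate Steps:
w(S, x) = 15 + 5*x/27 (w(S, x) = 15 - 5*x/(-27) = 15 - 5*x*(-1)/27 = 15 - (-5)*x/27 = 15 + 5*x/27)
-239*w(N(3, 7), -2) + 793 = -239*(15 + (5/27)*(-2)) + 793 = -239*(15 - 10/27) + 793 = -239*395/27 + 793 = -94405/27 + 793 = -72994/27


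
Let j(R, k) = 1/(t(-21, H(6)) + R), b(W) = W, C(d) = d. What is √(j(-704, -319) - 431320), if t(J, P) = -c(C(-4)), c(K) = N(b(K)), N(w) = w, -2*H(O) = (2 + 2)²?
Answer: I*√2113468007/70 ≈ 656.75*I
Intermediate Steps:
H(O) = -8 (H(O) = -(2 + 2)²/2 = -½*4² = -½*16 = -8)
c(K) = K
t(J, P) = 4 (t(J, P) = -1*(-4) = 4)
j(R, k) = 1/(4 + R)
√(j(-704, -319) - 431320) = √(1/(4 - 704) - 431320) = √(1/(-700) - 431320) = √(-1/700 - 431320) = √(-301924001/700) = I*√2113468007/70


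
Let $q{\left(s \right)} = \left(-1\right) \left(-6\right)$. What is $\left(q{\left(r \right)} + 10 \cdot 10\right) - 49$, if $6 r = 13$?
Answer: $57$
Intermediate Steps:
$r = \frac{13}{6}$ ($r = \frac{1}{6} \cdot 13 = \frac{13}{6} \approx 2.1667$)
$q{\left(s \right)} = 6$
$\left(q{\left(r \right)} + 10 \cdot 10\right) - 49 = \left(6 + 10 \cdot 10\right) - 49 = \left(6 + 100\right) - 49 = 106 - 49 = 57$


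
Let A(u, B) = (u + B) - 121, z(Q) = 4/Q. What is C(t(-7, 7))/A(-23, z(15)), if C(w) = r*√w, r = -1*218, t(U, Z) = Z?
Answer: 1635*√7/1078 ≈ 4.0128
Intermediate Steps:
r = -218
A(u, B) = -121 + B + u (A(u, B) = (B + u) - 121 = -121 + B + u)
C(w) = -218*√w
C(t(-7, 7))/A(-23, z(15)) = (-218*√7)/(-121 + 4/15 - 23) = (-218*√7)/(-2156/15) = -218*√7*(-15/2156) = 1635*√7/1078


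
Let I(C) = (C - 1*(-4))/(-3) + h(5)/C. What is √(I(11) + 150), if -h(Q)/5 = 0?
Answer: √145 ≈ 12.042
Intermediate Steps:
h(Q) = 0 (h(Q) = -5*0 = 0)
I(C) = -4/3 - C/3 (I(C) = (C - 1*(-4))/(-3) + 0/C = (C + 4)*(-⅓) + 0 = (4 + C)*(-⅓) + 0 = (-4/3 - C/3) + 0 = -4/3 - C/3)
√(I(11) + 150) = √((-4/3 - ⅓*11) + 150) = √((-4/3 - 11/3) + 150) = √(-5 + 150) = √145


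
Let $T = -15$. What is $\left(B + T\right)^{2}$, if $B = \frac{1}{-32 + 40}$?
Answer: $\frac{14161}{64} \approx 221.27$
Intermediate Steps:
$B = \frac{1}{8} \approx 0.125$
$\left(B + T\right)^{2} = \left(\frac{1}{8} - 15\right)^{2} = \left(- \frac{119}{8}\right)^{2} = \frac{14161}{64}$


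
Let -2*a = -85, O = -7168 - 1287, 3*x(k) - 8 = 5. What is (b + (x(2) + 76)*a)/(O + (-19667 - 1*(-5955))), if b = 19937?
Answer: -140107/133002 ≈ -1.0534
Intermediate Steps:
x(k) = 13/3 (x(k) = 8/3 + (⅓)*5 = 8/3 + 5/3 = 13/3)
O = -8455
a = 85/2 (a = -½*(-85) = 85/2 ≈ 42.500)
(b + (x(2) + 76)*a)/(O + (-19667 - 1*(-5955))) = (19937 + (13/3 + 76)*(85/2))/(-8455 + (-19667 - 1*(-5955))) = (19937 + (241/3)*(85/2))/(-8455 + (-19667 + 5955)) = (19937 + 20485/6)/(-8455 - 13712) = (140107/6)/(-22167) = (140107/6)*(-1/22167) = -140107/133002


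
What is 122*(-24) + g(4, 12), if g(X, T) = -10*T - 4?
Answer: -3052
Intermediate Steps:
g(X, T) = -4 - 10*T
122*(-24) + g(4, 12) = 122*(-24) + (-4 - 10*12) = -2928 + (-4 - 120) = -2928 - 124 = -3052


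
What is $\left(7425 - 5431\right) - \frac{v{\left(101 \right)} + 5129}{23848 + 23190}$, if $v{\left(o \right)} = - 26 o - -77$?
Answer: $\frac{46895596}{23519} \approx 1993.9$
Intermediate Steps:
$v{\left(o \right)} = 77 - 26 o$ ($v{\left(o \right)} = - 26 o + 77 = 77 - 26 o$)
$\left(7425 - 5431\right) - \frac{v{\left(101 \right)} + 5129}{23848 + 23190} = \left(7425 - 5431\right) - \frac{\left(77 - 2626\right) + 5129}{23848 + 23190} = 1994 - \frac{\left(77 - 2626\right) + 5129}{47038} = 1994 - \left(-2549 + 5129\right) \frac{1}{47038} = 1994 - 2580 \cdot \frac{1}{47038} = 1994 - \frac{1290}{23519} = \frac{46895596}{23519}$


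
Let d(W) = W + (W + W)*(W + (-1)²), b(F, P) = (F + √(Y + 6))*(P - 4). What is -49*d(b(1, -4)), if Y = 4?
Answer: -67816 - 11368*√10 ≈ -1.0376e+5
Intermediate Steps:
b(F, P) = (-4 + P)*(F + √10) (b(F, P) = (F + √(4 + 6))*(P - 4) = (F + √10)*(-4 + P) = (-4 + P)*(F + √10))
d(W) = W + 2*W*(1 + W) (d(W) = W + (2*W)*(W + 1) = W + (2*W)*(1 + W) = W + 2*W*(1 + W))
-49*d(b(1, -4)) = -49*(-4*1 - 4*√10 + 1*(-4) - 4*√10)*(3 + 2*(-4*1 - 4*√10 + 1*(-4) - 4*√10)) = -49*(-4 - 4*√10 - 4 - 4*√10)*(3 + 2*(-4 - 4*√10 - 4 - 4*√10)) = -49*(-8 - 8*√10)*(3 + 2*(-8 - 8*√10)) = -49*(-8 - 8*√10)*(3 + (-16 - 16*√10)) = -49*(-8 - 8*√10)*(-13 - 16*√10) = -49*(-13 - 16*√10)*(-8 - 8*√10)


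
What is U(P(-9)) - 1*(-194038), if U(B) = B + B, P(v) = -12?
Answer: 194014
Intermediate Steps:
U(B) = 2*B
U(P(-9)) - 1*(-194038) = 2*(-12) - 1*(-194038) = -24 + 194038 = 194014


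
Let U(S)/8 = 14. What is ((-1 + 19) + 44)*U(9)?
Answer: 6944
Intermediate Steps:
U(S) = 112 (U(S) = 8*14 = 112)
((-1 + 19) + 44)*U(9) = ((-1 + 19) + 44)*112 = (18 + 44)*112 = 62*112 = 6944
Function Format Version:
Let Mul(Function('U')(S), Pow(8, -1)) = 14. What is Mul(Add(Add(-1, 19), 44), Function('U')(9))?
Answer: 6944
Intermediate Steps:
Function('U')(S) = 112 (Function('U')(S) = Mul(8, 14) = 112)
Mul(Add(Add(-1, 19), 44), Function('U')(9)) = Mul(Add(Add(-1, 19), 44), 112) = Mul(Add(18, 44), 112) = Mul(62, 112) = 6944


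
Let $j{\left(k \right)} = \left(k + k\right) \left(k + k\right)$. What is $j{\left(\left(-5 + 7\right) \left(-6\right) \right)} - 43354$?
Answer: $-42778$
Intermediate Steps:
$j{\left(k \right)} = 4 k^{2}$ ($j{\left(k \right)} = 2 k 2 k = 4 k^{2}$)
$j{\left(\left(-5 + 7\right) \left(-6\right) \right)} - 43354 = 4 \left(\left(-5 + 7\right) \left(-6\right)\right)^{2} - 43354 = 4 \left(2 \left(-6\right)\right)^{2} - 43354 = 4 \left(-12\right)^{2} - 43354 = 4 \cdot 144 - 43354 = 576 - 43354 = -42778$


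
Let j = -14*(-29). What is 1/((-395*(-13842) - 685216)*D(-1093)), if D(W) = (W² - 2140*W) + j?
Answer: 1/16901268394050 ≈ 5.9167e-14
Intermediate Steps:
j = 406
D(W) = 406 + W² - 2140*W (D(W) = (W² - 2140*W) + 406 = 406 + W² - 2140*W)
1/((-395*(-13842) - 685216)*D(-1093)) = 1/((-395*(-13842) - 685216)*(406 + (-1093)² - 2140*(-1093))) = 1/((5467590 - 685216)*(406 + 1194649 + 2339020)) = 1/(4782374*3534075) = (1/4782374)*(1/3534075) = 1/16901268394050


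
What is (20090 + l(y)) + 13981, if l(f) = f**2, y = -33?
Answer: 35160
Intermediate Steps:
(20090 + l(y)) + 13981 = (20090 + (-33)**2) + 13981 = (20090 + 1089) + 13981 = 21179 + 13981 = 35160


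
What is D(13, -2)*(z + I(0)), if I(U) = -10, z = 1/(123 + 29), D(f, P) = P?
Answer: 1519/76 ≈ 19.987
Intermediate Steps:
z = 1/152 ≈ 0.0065789
D(13, -2)*(z + I(0)) = -2*(1/152 - 10) = -2*(-1519/152) = 1519/76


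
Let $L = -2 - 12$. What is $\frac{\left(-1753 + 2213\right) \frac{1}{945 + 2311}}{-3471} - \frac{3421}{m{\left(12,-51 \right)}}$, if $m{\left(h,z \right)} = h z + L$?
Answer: $\frac{2416400221}{442174161} \approx 5.4648$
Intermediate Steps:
$L = -14$ ($L = -2 - 12 = -14$)
$m{\left(h,z \right)} = -14 + h z$ ($m{\left(h,z \right)} = h z - 14 = -14 + h z$)
$\frac{\left(-1753 + 2213\right) \frac{1}{945 + 2311}}{-3471} - \frac{3421}{m{\left(12,-51 \right)}} = \frac{\left(-1753 + 2213\right) \frac{1}{945 + 2311}}{-3471} - \frac{3421}{-14 + 12 \left(-51\right)} = \frac{460}{3256} \left(- \frac{1}{3471}\right) - \frac{3421}{-14 - 612} = 460 \cdot \frac{1}{3256} \left(- \frac{1}{3471}\right) - \frac{3421}{-626} = \frac{115}{814} \left(- \frac{1}{3471}\right) - - \frac{3421}{626} = - \frac{115}{2825394} + \frac{3421}{626} = \frac{2416400221}{442174161}$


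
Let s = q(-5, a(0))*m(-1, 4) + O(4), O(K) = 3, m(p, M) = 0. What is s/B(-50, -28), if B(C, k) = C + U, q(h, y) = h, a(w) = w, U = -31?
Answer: -1/27 ≈ -0.037037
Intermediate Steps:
B(C, k) = -31 + C (B(C, k) = C - 31 = -31 + C)
s = 3 (s = -5*0 + 3 = 0 + 3 = 3)
s/B(-50, -28) = 3/(-31 - 50) = 3/(-81) = 3*(-1/81) = -1/27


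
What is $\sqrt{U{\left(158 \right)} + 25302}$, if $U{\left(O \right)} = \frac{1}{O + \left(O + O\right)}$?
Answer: $\frac{\sqrt{5684752626}}{474} \approx 159.07$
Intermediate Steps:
$U{\left(O \right)} = \frac{1}{3 O}$ ($U{\left(O \right)} = \frac{1}{O + 2 O} = \frac{1}{3 O}$)
$\sqrt{U{\left(158 \right)} + 25302} = \sqrt{\frac{1}{3 \cdot 158} + 25302} = \sqrt{\frac{1}{3} \cdot \frac{1}{158} + 25302} = \sqrt{\frac{1}{474} + 25302} = \sqrt{\frac{11993149}{474}} = \frac{\sqrt{5684752626}}{474}$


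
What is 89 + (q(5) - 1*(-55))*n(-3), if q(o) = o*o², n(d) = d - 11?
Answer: -2431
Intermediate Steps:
n(d) = -11 + d
q(o) = o³
89 + (q(5) - 1*(-55))*n(-3) = 89 + (5³ - 1*(-55))*(-11 - 3) = 89 + (125 + 55)*(-14) = 89 + 180*(-14) = 89 - 2520 = -2431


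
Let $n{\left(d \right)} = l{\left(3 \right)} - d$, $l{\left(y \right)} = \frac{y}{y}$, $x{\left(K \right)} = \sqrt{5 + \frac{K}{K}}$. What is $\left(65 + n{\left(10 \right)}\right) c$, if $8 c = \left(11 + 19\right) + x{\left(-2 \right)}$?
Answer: $210 + 7 \sqrt{6} \approx 227.15$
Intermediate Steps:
$x{\left(K \right)} = \sqrt{6}$ ($x{\left(K \right)} = \sqrt{5 + 1} = \sqrt{6}$)
$l{\left(y \right)} = 1$
$c = \frac{15}{4} + \frac{\sqrt{6}}{8}$ ($c = \frac{\left(11 + 19\right) + \sqrt{6}}{8} = \frac{30 + \sqrt{6}}{8} = \frac{15}{4} + \frac{\sqrt{6}}{8} \approx 4.0562$)
$n{\left(d \right)} = 1 - d$
$\left(65 + n{\left(10 \right)}\right) c = \left(65 + \left(1 - 10\right)\right) \left(\frac{15}{4} + \frac{\sqrt{6}}{8}\right) = \left(65 - 9\right) \left(\frac{15}{4} + \frac{\sqrt{6}}{8}\right) = 56 \left(\frac{15}{4} + \frac{\sqrt{6}}{8}\right) = 210 + 7 \sqrt{6}$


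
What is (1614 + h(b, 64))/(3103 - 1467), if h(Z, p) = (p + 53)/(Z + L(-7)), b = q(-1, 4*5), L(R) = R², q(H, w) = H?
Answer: 25863/26176 ≈ 0.98804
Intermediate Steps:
b = -1
h(Z, p) = (53 + p)/(49 + Z) (h(Z, p) = (p + 53)/(Z + (-7)²) = (53 + p)/(Z + 49) = (53 + p)/(49 + Z))
(1614 + h(b, 64))/(3103 - 1467) = (1614 + (53 + 64)/(49 - 1))/(3103 - 1467) = (1614 + 117/48)/1636 = (1614 + (1/48)*117)*(1/1636) = (1614 + 39/16)*(1/1636) = (25863/16)*(1/1636) = 25863/26176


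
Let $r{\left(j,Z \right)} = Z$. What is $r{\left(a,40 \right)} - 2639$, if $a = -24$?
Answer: $-2599$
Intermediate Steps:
$r{\left(a,40 \right)} - 2639 = 40 - 2639 = -2599$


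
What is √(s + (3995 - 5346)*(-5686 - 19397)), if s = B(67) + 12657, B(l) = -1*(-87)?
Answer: 9*√418517 ≈ 5822.4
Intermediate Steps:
B(l) = 87
s = 12744 (s = 87 + 12657 = 12744)
√(s + (3995 - 5346)*(-5686 - 19397)) = √(12744 + (3995 - 5346)*(-5686 - 19397)) = √(12744 - 1351*(-25083)) = √(12744 + 33887133) = √33899877 = 9*√418517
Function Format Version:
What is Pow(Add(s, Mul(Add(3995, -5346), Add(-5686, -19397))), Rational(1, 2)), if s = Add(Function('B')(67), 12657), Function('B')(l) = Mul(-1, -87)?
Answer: Mul(9, Pow(418517, Rational(1, 2))) ≈ 5822.4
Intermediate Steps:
Function('B')(l) = 87
s = 12744 (s = Add(87, 12657) = 12744)
Pow(Add(s, Mul(Add(3995, -5346), Add(-5686, -19397))), Rational(1, 2)) = Pow(Add(12744, Mul(Add(3995, -5346), Add(-5686, -19397))), Rational(1, 2)) = Pow(Add(12744, Mul(-1351, -25083)), Rational(1, 2)) = Pow(Add(12744, 33887133), Rational(1, 2)) = Pow(33899877, Rational(1, 2)) = Mul(9, Pow(418517, Rational(1, 2)))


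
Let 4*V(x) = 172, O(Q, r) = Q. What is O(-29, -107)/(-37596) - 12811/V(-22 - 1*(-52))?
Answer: -481641109/1616628 ≈ -297.93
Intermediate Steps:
V(x) = 43 (V(x) = (¼)*172 = 43)
O(-29, -107)/(-37596) - 12811/V(-22 - 1*(-52)) = -29/(-37596) - 12811/43 = -29*(-1/37596) - 12811*1/43 = 29/37596 - 12811/43 = -481641109/1616628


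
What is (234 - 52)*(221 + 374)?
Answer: 108290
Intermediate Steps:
(234 - 52)*(221 + 374) = 182*595 = 108290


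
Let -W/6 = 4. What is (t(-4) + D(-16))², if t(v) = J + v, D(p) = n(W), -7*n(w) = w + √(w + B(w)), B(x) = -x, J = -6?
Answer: 2116/49 ≈ 43.184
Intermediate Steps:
W = -24 (W = -6*4 = -24)
n(w) = -w/7 (n(w) = -(w + √(w - w))/7 = -(w + √0)/7 = -(w + 0)/7 = -w/7)
D(p) = 24/7 (D(p) = -⅐*(-24) = 24/7)
t(v) = -6 + v
(t(-4) + D(-16))² = ((-6 - 4) + 24/7)² = (-10 + 24/7)² = (-46/7)² = 2116/49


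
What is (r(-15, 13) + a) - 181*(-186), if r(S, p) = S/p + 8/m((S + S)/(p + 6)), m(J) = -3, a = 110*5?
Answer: 1334275/39 ≈ 34212.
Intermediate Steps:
a = 550
r(S, p) = -8/3 + S/p (r(S, p) = S/p + 8/(-3) = S/p + 8*(-⅓) = S/p - 8/3 = -8/3 + S/p)
(r(-15, 13) + a) - 181*(-186) = ((-8/3 - 15/13) + 550) - 181*(-186) = ((-8/3 - 15*1/13) + 550) + 33666 = ((-8/3 - 15/13) + 550) + 33666 = (-149/39 + 550) + 33666 = 21301/39 + 33666 = 1334275/39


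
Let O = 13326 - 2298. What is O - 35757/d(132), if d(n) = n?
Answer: 473313/44 ≈ 10757.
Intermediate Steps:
O = 11028
O - 35757/d(132) = 11028 - 35757/132 = 11028 - 35757*1/132 = 11028 - 11919/44 = 473313/44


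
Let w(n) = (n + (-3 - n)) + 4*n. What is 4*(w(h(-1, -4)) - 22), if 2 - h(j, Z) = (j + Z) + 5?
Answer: -68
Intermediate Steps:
h(j, Z) = -3 - Z - j (h(j, Z) = 2 - ((j + Z) + 5) = 2 - ((Z + j) + 5) = 2 - (5 + Z + j) = 2 + (-5 - Z - j) = -3 - Z - j)
w(n) = -3 + 4*n
4*(w(h(-1, -4)) - 22) = 4*((-3 + 4*(-3 - 1*(-4) - 1*(-1))) - 22) = 4*((-3 + 4*(-3 + 4 + 1)) - 22) = 4*((-3 + 4*2) - 22) = 4*((-3 + 8) - 22) = 4*(5 - 22) = 4*(-17) = -68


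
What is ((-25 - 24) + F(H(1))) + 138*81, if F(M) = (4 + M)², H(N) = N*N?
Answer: 11154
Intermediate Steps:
H(N) = N²
((-25 - 24) + F(H(1))) + 138*81 = ((-25 - 24) + (4 + 1²)²) + 138*81 = (-49 + (4 + 1)²) + 11178 = (-49 + 5²) + 11178 = (-49 + 25) + 11178 = -24 + 11178 = 11154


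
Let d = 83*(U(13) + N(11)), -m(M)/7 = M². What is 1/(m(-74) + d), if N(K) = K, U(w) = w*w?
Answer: -1/23392 ≈ -4.2750e-5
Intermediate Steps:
U(w) = w²
m(M) = -7*M²
d = 14940 (d = 83*(13² + 11) = 83*(169 + 11) = 83*180 = 14940)
1/(m(-74) + d) = 1/(-7*(-74)² + 14940) = 1/(-7*5476 + 14940) = 1/(-38332 + 14940) = 1/(-23392) = -1/23392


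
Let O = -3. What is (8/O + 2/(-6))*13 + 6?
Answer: -33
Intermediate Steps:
(8/O + 2/(-6))*13 + 6 = (8/(-3) + 2/(-6))*13 + 6 = (8*(-⅓) + 2*(-⅙))*13 + 6 = (-8/3 - ⅓)*13 + 6 = -3*13 + 6 = -39 + 6 = -33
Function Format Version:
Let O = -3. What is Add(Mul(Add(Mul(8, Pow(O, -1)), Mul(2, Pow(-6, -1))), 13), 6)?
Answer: -33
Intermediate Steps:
Add(Mul(Add(Mul(8, Pow(O, -1)), Mul(2, Pow(-6, -1))), 13), 6) = Add(Mul(Add(Mul(8, Pow(-3, -1)), Mul(2, Pow(-6, -1))), 13), 6) = Add(Mul(Add(Mul(8, Rational(-1, 3)), Mul(2, Rational(-1, 6))), 13), 6) = Add(Mul(Add(Rational(-8, 3), Rational(-1, 3)), 13), 6) = Add(Mul(-3, 13), 6) = Add(-39, 6) = -33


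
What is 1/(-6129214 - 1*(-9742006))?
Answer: 1/3612792 ≈ 2.7679e-7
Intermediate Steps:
1/(-6129214 - 1*(-9742006)) = 1/(-6129214 + 9742006) = 1/3612792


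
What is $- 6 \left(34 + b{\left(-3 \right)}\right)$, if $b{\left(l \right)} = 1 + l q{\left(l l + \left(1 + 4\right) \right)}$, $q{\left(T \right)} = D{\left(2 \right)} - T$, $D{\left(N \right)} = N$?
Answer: $-426$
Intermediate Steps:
$q{\left(T \right)} = 2 - T$
$b{\left(l \right)} = 1 + l \left(-3 - l^{2}\right)$ ($b{\left(l \right)} = 1 + l \left(2 - \left(l l + \left(1 + 4\right)\right)\right) = 1 + l \left(2 - \left(l^{2} + 5\right)\right) = 1 + l \left(2 - \left(5 + l^{2}\right)\right) = 1 + l \left(-3 - l^{2}\right)$)
$- 6 \left(34 + b{\left(-3 \right)}\right) = - 6 \left(34 - \left(-1 - 3 \left(3 + \left(-3\right)^{2}\right)\right)\right) = - 6 \left(34 - \left(-1 - 3 \left(3 + 9\right)\right)\right) = - 6 \left(34 - \left(-1 - 36\right)\right) = - 6 \left(34 + \left(1 + 36\right)\right) = - 6 \left(34 + 37\right) = \left(-6\right) 71 = -426$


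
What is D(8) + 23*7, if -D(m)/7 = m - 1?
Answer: 112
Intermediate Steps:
D(m) = 7 - 7*m (D(m) = -7*(m - 1) = -7*(-1 + m) = 7 - 7*m)
D(8) + 23*7 = (7 - 7*8) + 23*7 = (7 - 56) + 161 = -49 + 161 = 112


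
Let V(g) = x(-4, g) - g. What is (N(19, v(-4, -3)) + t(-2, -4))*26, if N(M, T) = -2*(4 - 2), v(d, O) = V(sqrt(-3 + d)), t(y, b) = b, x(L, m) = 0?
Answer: -208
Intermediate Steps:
V(g) = -g (V(g) = 0 - g = -g)
v(d, O) = -sqrt(-3 + d)
N(M, T) = -4 (N(M, T) = -2*2 = -4)
(N(19, v(-4, -3)) + t(-2, -4))*26 = (-4 - 4)*26 = -8*26 = -208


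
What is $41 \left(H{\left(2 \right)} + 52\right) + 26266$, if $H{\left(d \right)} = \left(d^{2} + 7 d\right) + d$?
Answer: $29218$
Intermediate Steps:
$H{\left(d \right)} = d^{2} + 8 d$
$41 \left(H{\left(2 \right)} + 52\right) + 26266 = 41 \left(2 \left(8 + 2\right) + 52\right) + 26266 = 41 \left(2 \cdot 10 + 52\right) + 26266 = 41 \left(20 + 52\right) + 26266 = 41 \cdot 72 + 26266 = 2952 + 26266 = 29218$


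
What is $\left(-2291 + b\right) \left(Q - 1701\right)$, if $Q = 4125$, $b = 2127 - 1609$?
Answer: $-4297752$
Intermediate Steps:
$b = 518$ ($b = 2127 - 1609 = 518$)
$\left(-2291 + b\right) \left(Q - 1701\right) = \left(-2291 + 518\right) \left(4125 - 1701\right) = \left(-1773\right) 2424 = -4297752$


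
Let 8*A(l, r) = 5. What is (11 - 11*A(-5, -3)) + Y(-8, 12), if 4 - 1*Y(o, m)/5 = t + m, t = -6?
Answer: -47/8 ≈ -5.8750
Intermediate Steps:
Y(o, m) = 50 - 5*m (Y(o, m) = 20 - 5*(-6 + m) = 20 + (30 - 5*m) = 50 - 5*m)
A(l, r) = 5/8 (A(l, r) = (1/8)*5 = 5/8)
(11 - 11*A(-5, -3)) + Y(-8, 12) = (11 - 11*5/8) + (50 - 5*12) = (11 - 55/8) + (50 - 60) = 33/8 - 10 = -47/8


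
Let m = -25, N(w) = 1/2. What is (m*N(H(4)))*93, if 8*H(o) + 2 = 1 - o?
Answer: -2325/2 ≈ -1162.5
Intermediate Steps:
H(o) = -⅛ - o/8 (H(o) = -¼ + (1 - o)/8 = -¼ + (⅛ - o/8) = -⅛ - o/8)
N(w) = ½
(m*N(H(4)))*93 = -25*½*93 = -25/2*93 = -2325/2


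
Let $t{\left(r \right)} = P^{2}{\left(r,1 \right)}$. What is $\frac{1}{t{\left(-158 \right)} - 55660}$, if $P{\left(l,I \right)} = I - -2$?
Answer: $- \frac{1}{55651} \approx -1.7969 \cdot 10^{-5}$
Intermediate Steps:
$P{\left(l,I \right)} = 2 + I$ ($P{\left(l,I \right)} = I + 2 = 2 + I$)
$t{\left(r \right)} = 9$ ($t{\left(r \right)} = \left(2 + 1\right)^{2} = 3^{2} = 9$)
$\frac{1}{t{\left(-158 \right)} - 55660} = \frac{1}{9 - 55660} = \frac{1}{-55651} = - \frac{1}{55651}$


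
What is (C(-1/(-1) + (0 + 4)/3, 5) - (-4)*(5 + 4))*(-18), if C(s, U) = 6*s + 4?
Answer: -972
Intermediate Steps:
C(s, U) = 4 + 6*s
(C(-1/(-1) + (0 + 4)/3, 5) - (-4)*(5 + 4))*(-18) = ((4 + 6*(-1/(-1) + (0 + 4)/3)) - (-4)*(5 + 4))*(-18) = ((4 + 6*(-1*(-1) + 4*(⅓))) - (-4)*9)*(-18) = ((4 + 6*(1 + 4/3)) - 1*(-36))*(-18) = ((4 + 6*(7/3)) + 36)*(-18) = ((4 + 14) + 36)*(-18) = (18 + 36)*(-18) = 54*(-18) = -972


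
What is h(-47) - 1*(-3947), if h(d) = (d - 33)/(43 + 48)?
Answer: 359097/91 ≈ 3946.1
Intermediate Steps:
h(d) = -33/91 + d/91 (h(d) = (-33 + d)/91 = (-33 + d)*(1/91) = -33/91 + d/91)
h(-47) - 1*(-3947) = (-33/91 + (1/91)*(-47)) - 1*(-3947) = (-33/91 - 47/91) + 3947 = -80/91 + 3947 = 359097/91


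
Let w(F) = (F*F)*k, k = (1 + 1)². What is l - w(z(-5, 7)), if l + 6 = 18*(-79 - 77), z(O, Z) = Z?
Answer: -3010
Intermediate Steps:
k = 4 (k = 2² = 4)
l = -2814 (l = -6 + 18*(-79 - 77) = -6 + 18*(-156) = -6 - 2808 = -2814)
w(F) = 4*F² (w(F) = (F*F)*4 = F²*4 = 4*F²)
l - w(z(-5, 7)) = -2814 - 4*7² = -2814 - 4*49 = -2814 - 1*196 = -2814 - 196 = -3010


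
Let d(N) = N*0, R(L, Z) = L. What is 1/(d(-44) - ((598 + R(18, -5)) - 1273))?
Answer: 1/657 ≈ 0.0015221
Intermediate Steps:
d(N) = 0
1/(d(-44) - ((598 + R(18, -5)) - 1273)) = 1/(0 - ((598 + 18) - 1273)) = 1/(0 - (616 - 1273)) = 1/(0 - 1*(-657)) = 1/(0 + 657) = 1/657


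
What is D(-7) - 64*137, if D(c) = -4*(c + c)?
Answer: -8712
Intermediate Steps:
D(c) = -8*c
D(-7) - 64*137 = -8*(-7) - 64*137 = 56 - 8768 = -8712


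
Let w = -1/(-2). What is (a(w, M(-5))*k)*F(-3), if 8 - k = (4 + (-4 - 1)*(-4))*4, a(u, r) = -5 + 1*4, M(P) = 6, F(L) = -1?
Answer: -88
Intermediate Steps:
w = ½ (w = -1*(-½) = ½ ≈ 0.50000)
a(u, r) = -1 (a(u, r) = -5 + 4 = -1)
k = -88 (k = 8 - (4 + (-4 - 1)*(-4))*4 = 8 - (4 - 5*(-4))*4 = 8 - (4 + 20)*4 = 8 - 24*4 = 8 - 1*96 = 8 - 96 = -88)
(a(w, M(-5))*k)*F(-3) = -1*(-88)*(-1) = 88*(-1) = -88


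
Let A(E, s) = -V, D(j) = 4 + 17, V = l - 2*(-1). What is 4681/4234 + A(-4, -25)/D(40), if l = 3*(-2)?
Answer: 115237/88914 ≈ 1.2961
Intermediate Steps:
l = -6
V = -4 (V = -6 - 2*(-1) = -6 + 2 = -4)
D(j) = 21
A(E, s) = 4 (A(E, s) = -1*(-4) = 4)
4681/4234 + A(-4, -25)/D(40) = 4681/4234 + 4/21 = 115237/88914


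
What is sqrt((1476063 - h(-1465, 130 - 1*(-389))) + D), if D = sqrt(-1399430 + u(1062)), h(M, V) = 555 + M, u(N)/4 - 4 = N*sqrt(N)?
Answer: sqrt(1476973 + I*sqrt(2)*sqrt(699707 - 6372*sqrt(118))) ≈ 1215.3 + 0.462*I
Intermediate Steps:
u(N) = 16 + 4*N**(3/2) (u(N) = 16 + 4*(N*sqrt(N)) = 16 + 4*N**(3/2))
D = sqrt(-1399414 + 12744*sqrt(118)) (D = sqrt(-1399430 + (16 + 4*1062**(3/2))) = sqrt(-1399430 + (16 + 4*(3186*sqrt(118)))) = sqrt(-1399430 + (16 + 12744*sqrt(118))) = sqrt(-1399414 + 12744*sqrt(118)) ≈ 1122.9*I)
sqrt((1476063 - h(-1465, 130 - 1*(-389))) + D) = sqrt((1476063 - (555 - 1465)) + sqrt(-1399414 + 12744*sqrt(118))) = sqrt((1476063 - 1*(-910)) + sqrt(-1399414 + 12744*sqrt(118))) = sqrt((1476063 + 910) + sqrt(-1399414 + 12744*sqrt(118))) = sqrt(1476973 + sqrt(-1399414 + 12744*sqrt(118)))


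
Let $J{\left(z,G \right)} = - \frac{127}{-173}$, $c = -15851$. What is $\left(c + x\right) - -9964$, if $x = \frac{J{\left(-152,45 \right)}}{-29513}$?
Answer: $- \frac{30057544490}{5105749} \approx -5887.0$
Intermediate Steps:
$J{\left(z,G \right)} = \frac{127}{173}$ ($J{\left(z,G \right)} = \left(-127\right) \left(- \frac{1}{173}\right) = \frac{127}{173}$)
$x = - \frac{127}{5105749}$ ($x = \frac{127}{173 \left(-29513\right)} = \frac{127}{173} \left(- \frac{1}{29513}\right) = - \frac{127}{5105749} \approx -2.4874 \cdot 10^{-5}$)
$\left(c + x\right) - -9964 = \left(-15851 - \frac{127}{5105749}\right) - -9964 = - \frac{80931227526}{5105749} + 9964 = - \frac{30057544490}{5105749}$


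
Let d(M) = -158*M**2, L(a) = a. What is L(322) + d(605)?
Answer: -57831628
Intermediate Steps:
L(322) + d(605) = 322 - 158*605**2 = 322 - 158*366025 = 322 - 57831950 = -57831628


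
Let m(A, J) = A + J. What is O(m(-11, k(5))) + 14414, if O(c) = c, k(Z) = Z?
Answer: 14408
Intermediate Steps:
O(m(-11, k(5))) + 14414 = (-11 + 5) + 14414 = -6 + 14414 = 14408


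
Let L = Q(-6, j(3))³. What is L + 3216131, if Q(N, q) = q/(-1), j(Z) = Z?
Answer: 3216104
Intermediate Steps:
Q(N, q) = -q (Q(N, q) = q*(-1) = -q)
L = -27 (L = (-1*3)³ = (-3)³ = -27)
L + 3216131 = -27 + 3216131 = 3216104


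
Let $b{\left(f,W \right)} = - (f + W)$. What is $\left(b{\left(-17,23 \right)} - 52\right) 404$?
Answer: $-23432$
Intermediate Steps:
$b{\left(f,W \right)} = - W - f$ ($b{\left(f,W \right)} = - (W + f) = - W - f$)
$\left(b{\left(-17,23 \right)} - 52\right) 404 = \left(\left(\left(-1\right) 23 - -17\right) - 52\right) 404 = \left(\left(-23 + 17\right) - 52\right) 404 = \left(-6 - 52\right) 404 = \left(-58\right) 404 = -23432$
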